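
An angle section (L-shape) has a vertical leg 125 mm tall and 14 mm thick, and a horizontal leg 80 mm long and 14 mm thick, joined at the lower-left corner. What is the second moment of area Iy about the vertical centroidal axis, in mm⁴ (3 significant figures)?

Split into non-overlapping primitives; take the origin at the lower-left of the bounding box.
Vertical leg: 14 × 125, A = 1 750 mm², x = 7 mm, Ī = 28 583 mm⁴.
Horizontal leg (remainder): 66 × 14, A = 924 mm², x = 47 mm, Ī = 335 412 mm⁴.
Centroid: x̄ = ΣA·x / ΣA = 20.822 mm.
Transfer each piece to the vertical centroidal axis using Ī + A·d² with d = x − 20.822:
  vertical leg: d = -13.822 mm → contributes +362 916 mm⁴
  horizontal leg (remainder): d = 26.178 mm → contributes +968 618 mm⁴
Total I = 1 331 535 mm⁴.

Iy ≈ 1.33 × 10⁶ mm⁴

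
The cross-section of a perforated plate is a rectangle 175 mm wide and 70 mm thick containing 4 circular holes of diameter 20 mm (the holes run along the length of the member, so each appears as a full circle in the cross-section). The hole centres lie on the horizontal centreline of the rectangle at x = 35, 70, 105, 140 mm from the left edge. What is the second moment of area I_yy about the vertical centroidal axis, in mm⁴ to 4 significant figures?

Treat the section as a set of non-overlapping primitives; coordinates are from the bounding-box lower-left.
Plate: 175 × 70, A = 12 250 mm², x = 87.5 mm, Ī = 31 263 021 mm⁴.
Hole 1 (subtracted): ⌀20, A = 314.159 mm², x = 35 mm, Ī = 7853.98 mm⁴.
Hole 2 (subtracted): ⌀20, A = 314.159 mm², x = 70 mm, Ī = 7853.98 mm⁴.
Hole 3 (subtracted): ⌀20, A = 314.159 mm², x = 105 mm, Ī = 7853.98 mm⁴.
Hole 4 (subtracted): ⌀20, A = 314.159 mm², x = 140 mm, Ī = 7853.98 mm⁴.
By symmetry the centroid is at mid-width, x̄ = 87.5 mm.
Transfer each piece to the vertical centroidal axis using Ī + A·d² with d = x − 87.5:
  plate: d = 0 mm → contributes +31 263 021 mm⁴
  hole 1: d = -52.5 mm → contributes −873 755 mm⁴
  hole 2: d = -17.5 mm → contributes −104 065 mm⁴
  hole 3: d = 17.5 mm → contributes −104 065 mm⁴
  hole 4: d = 52.5 mm → contributes −873 755 mm⁴
Total I = 29 307 379 mm⁴.

I_yy ≈ 2.931 × 10⁷ mm⁴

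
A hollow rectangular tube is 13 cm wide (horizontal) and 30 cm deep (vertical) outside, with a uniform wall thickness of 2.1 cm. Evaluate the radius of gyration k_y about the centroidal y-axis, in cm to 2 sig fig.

k_y ≈ 5.0 cm

Decompose the section into non-overlapping parts with the origin at the bottom-left of its bounding rectangle.
Outer rectangle: 13 × 30, A = 390 cm², x = 6.5 cm, Ī = 5 493 cm⁴.
Inner void (subtracted): 8.8 × 25.8, A = 227 cm², x = 6.5 cm, Ī = 1 465 cm⁴.
By symmetry the centroid is at mid-width, x̄ = 6.5 cm.
All pieces are centred on the centroidal y-axis, so I = ΣĪ (holes subtracted) = 4 027 cm⁴.
Radius of gyration: k = √(I/A) = √(4 027 / 163) = 4.971 cm.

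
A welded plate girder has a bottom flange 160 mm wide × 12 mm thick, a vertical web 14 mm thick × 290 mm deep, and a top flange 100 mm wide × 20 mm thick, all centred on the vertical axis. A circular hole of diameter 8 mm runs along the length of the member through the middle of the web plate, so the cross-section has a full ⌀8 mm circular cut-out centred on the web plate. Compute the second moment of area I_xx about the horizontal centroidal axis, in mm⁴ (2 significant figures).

I_xx ≈ 1.2 × 10⁸ mm⁴

Split into non-overlapping primitives; take the origin at the lower-left of the bounding box.
Bottom plate: 160 × 12, A = 1 920 mm², y = 6 mm, Ī = 23 040 mm⁴.
Web plate: 14 × 290, A = 4 060 mm², y = 157 mm, Ī = 28 453 833 mm⁴.
Top plate: 100 × 20, A = 2 000 mm², y = 312 mm, Ī = 66 667 mm⁴.
Hole (subtracted): ⌀8, A = 50.27 mm², y = 157 mm, Ī = 201.1 mm⁴.
Centroid: ȳ = ΣA·y / ΣA = 159.5 mm.
Transfer each piece to the horizontal centroidal axis using Ī + A·d² with d = y − 159.5:
  bottom plate: d = -153.5 mm → contributes +45 281 566 mm⁴
  web plate: d = -2.532 mm → contributes +28 479 867 mm⁴
  top plate: d = 152.5 mm → contributes +46 559 502 mm⁴
  hole: d = -2.532 mm → contributes −523.4 mm⁴
Total I = 120 320 412 mm⁴.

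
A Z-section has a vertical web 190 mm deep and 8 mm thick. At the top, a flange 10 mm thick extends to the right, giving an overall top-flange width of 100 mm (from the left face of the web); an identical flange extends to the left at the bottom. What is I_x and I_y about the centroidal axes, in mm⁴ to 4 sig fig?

I_x ≈ 1.949 × 10⁷ mm⁴, I_y ≈ 5.906 × 10⁶ mm⁴

Decompose the section into non-overlapping parts with the origin at the bottom-left of its bounding rectangle.
Web: 8 × 190, A = 1 520 mm², y = 95 mm, Ī = 4 572 667 mm⁴.
Top flange (beyond web): 92 × 10, A = 920 mm², y = 185 mm, Ī = 7666.67 mm⁴.
Bottom flange (beyond web): 92 × 10, A = 920 mm², y = 5 mm, Ī = 7666.67 mm⁴.
Centroid: ȳ = ΣA·y / ΣA = 95 mm.
Transfer each piece to the centroidal x-axis using Ī + A·d² with d = y − 95:
  web: d = 0 mm → contributes +4 572 667 mm⁴
  top flange (beyond web): d = 90 mm → contributes +7 459 667 mm⁴
  bottom flange (beyond web): d = -90 mm → contributes +7 459 667 mm⁴
Total I = 19 492 000 mm⁴.
For the y-axis: x̄ = 96 mm.
Repeating about the centroidal y-axis gives I_y = 5 905 920 mm⁴.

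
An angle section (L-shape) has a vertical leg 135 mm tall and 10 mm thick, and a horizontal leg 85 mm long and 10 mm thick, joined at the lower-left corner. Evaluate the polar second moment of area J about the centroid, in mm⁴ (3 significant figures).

Treat the section as a set of non-overlapping primitives; coordinates are from the bounding-box lower-left.
Vertical leg: 10 × 135, A = 1 350 mm², y = 67.5 mm, Ī = 2 050 313 mm⁴.
Horizontal leg (remainder): 75 × 10, A = 750 mm², y = 5 mm, Ī = 6 250 mm⁴.
Centroid: ȳ = ΣA·y / ΣA = 45.179 mm.
Transfer each piece to the centroidal x-axis using Ī + A·d² with d = y − 45.179:
  vertical leg: d = 22.321 mm → contributes +2 722 945 mm⁴
  horizontal leg (remainder): d = -40.179 mm → contributes +1 216 988 mm⁴
Total I = 3 939 933 mm⁴.
For the y-axis: x̄ = 20.179 mm.
Repeating about the centroidal y-axis gives I_y = 1 233 683 mm⁴.
Polar second moment: J = I_x + I_y = 5 173 616 mm⁴.

J ≈ 5.17 × 10⁶ mm⁴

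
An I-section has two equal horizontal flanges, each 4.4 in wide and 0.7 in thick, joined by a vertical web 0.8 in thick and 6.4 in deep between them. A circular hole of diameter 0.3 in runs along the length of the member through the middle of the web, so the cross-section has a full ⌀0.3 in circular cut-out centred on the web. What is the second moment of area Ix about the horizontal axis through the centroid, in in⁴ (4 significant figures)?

Ix ≈ 95.36 in⁴

Split into non-overlapping primitives; take the origin at the lower-left of the bounding box.
Bottom flange: 4.4 × 0.7, A = 3.08 in², y = 0.35 in, Ī = 0.125767 in⁴.
Web: 0.8 × 6.4, A = 5.12 in², y = 3.9 in, Ī = 17.4763 in⁴.
Top flange: 4.4 × 0.7, A = 3.08 in², y = 7.45 in, Ī = 0.125767 in⁴.
Hole (subtracted): ⌀0.3, A = 0.0706858 in², y = 3.9 in, Ī = 0.000397608 in⁴.
By symmetry the centroid is at mid-height, ȳ = 3.9 in.
Transfer each piece to the horizontal axis through the centroid using Ī + A·d² with d = y − 3.9:
  bottom flange: d = -3.55 in → contributes +38.9415 in⁴
  web: d = 0 in → contributes +17.4763 in⁴
  top flange: d = 3.55 in → contributes +38.9415 in⁴
  hole: d = 0 in → contributes −0.000397608 in⁴
Total I = 95.3588 in⁴.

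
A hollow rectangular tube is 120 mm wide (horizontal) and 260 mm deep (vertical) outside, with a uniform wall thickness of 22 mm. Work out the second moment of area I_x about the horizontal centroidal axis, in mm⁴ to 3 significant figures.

Treat the section as a set of non-overlapping primitives; coordinates are from the bounding-box lower-left.
Outer rectangle: 120 × 260, A = 31 200 mm², y = 130 mm, Ī = 175 760 000 mm⁴.
Inner void (subtracted): 76 × 216, A = 16 416 mm², y = 130 mm, Ī = 63 825 408 mm⁴.
By symmetry the centroid is at mid-height, ȳ = 130 mm.
All pieces are centred on the horizontal centroidal axis, so I = ΣĪ (holes subtracted) = 111 934 592 mm⁴.

I_x ≈ 1.12 × 10⁸ mm⁴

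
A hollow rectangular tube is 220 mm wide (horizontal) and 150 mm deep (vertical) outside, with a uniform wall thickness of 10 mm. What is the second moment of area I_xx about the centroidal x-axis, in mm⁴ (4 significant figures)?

I_xx ≈ 2.526 × 10⁷ mm⁴

Split into non-overlapping primitives; take the origin at the lower-left of the bounding box.
Outer rectangle: 220 × 150, A = 33 000 mm², y = 75 mm, Ī = 61 875 000 mm⁴.
Inner void (subtracted): 200 × 130, A = 26 000 mm², y = 75 mm, Ī = 36 616 667 mm⁴.
By symmetry the centroid is at mid-height, ȳ = 75 mm.
All pieces are centred on the centroidal x-axis, so I = ΣĪ (holes subtracted) = 25 258 333 mm⁴.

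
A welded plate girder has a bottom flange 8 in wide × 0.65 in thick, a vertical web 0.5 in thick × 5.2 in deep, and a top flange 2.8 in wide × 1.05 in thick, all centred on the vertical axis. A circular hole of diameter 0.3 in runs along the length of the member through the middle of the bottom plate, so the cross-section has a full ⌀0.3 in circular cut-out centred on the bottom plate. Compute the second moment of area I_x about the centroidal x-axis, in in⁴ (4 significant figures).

Treat the section as a set of non-overlapping primitives; coordinates are from the bounding-box lower-left.
Bottom plate: 8 × 0.65, A = 5.2 in², y = 0.325 in, Ī = 0.183083 in⁴.
Web plate: 0.5 × 5.2, A = 2.6 in², y = 3.25 in, Ī = 5.85867 in⁴.
Top plate: 2.8 × 1.05, A = 2.94 in², y = 6.375 in, Ī = 0.270113 in⁴.
Hole (subtracted): ⌀0.3, A = 0.0706858 in², y = 0.325 in, Ī = 0.000397608 in⁴.
Centroid: ȳ = ΣA·y / ΣA = 2.70491 in.
Transfer each piece to the centroidal x-axis using Ī + A·d² with d = y − 2.70491:
  bottom plate: d = -2.37991 in → contributes +29.6357 in⁴
  web plate: d = 0.545091 in → contributes +6.63119 in⁴
  top plate: d = 3.67009 in → contributes +39.8706 in⁴
  hole: d = -2.37991 in → contributes −0.40076 in⁴
Total I = 75.7368 in⁴.

I_x ≈ 75.74 in⁴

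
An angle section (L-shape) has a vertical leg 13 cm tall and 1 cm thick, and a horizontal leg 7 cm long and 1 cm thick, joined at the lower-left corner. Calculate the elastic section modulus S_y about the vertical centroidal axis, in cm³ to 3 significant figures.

Break the section into simple shapes (no overlaps), measuring from the bottom-left corner of the bounding box.
Vertical leg: 1 × 13, A = 13 cm², x = 0.5 cm, Ī = 1.0833 cm⁴.
Horizontal leg (remainder): 6 × 1, A = 6 cm², x = 4 cm, Ī = 18 cm⁴.
Centroid: x̄ = ΣA·x / ΣA = 1.6053 cm.
Transfer each piece to the vertical centroidal axis using Ī + A·d² with d = x − 1.6053:
  vertical leg: d = -1.1053 cm → contributes +16.964 cm⁴
  horizontal leg (remainder): d = 2.3947 cm → contributes +52.409 cm⁴
Total I = 69.373 cm⁴.
Extreme fibre distance c = 5.3947 cm; S = I/c = 12.859 cm³.

S_y ≈ 12.9 cm³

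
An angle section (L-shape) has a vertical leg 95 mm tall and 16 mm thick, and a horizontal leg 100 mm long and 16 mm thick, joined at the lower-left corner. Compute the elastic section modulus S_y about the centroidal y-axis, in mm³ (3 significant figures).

S_y ≈ 3.80 × 10⁴ mm³

Decompose the section into non-overlapping parts with the origin at the bottom-left of its bounding rectangle.
Vertical leg: 16 × 95, A = 1 520 mm², x = 8 mm, Ī = 32 427 mm⁴.
Horizontal leg (remainder): 84 × 16, A = 1 344 mm², x = 58 mm, Ī = 790 272 mm⁴.
Centroid: x̄ = ΣA·x / ΣA = 31.464 mm.
Transfer each piece to the centroidal y-axis using Ī + A·d² with d = x − 31.464:
  vertical leg: d = -23.464 mm → contributes +869 254 mm⁴
  horizontal leg (remainder): d = 26.536 mm → contributes +1 736 684 mm⁴
Total I = 2 605 939 mm⁴.
Extreme fibre distance c = 68.536 mm; S = I/c = 38 023 mm³.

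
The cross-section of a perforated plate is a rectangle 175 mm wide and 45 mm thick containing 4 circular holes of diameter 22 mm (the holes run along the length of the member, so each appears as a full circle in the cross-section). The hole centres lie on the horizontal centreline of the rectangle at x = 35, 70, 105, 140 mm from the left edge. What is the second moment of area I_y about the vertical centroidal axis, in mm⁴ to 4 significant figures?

Break the section into simple shapes (no overlaps), measuring from the bottom-left corner of the bounding box.
Plate: 175 × 45, A = 7 875 mm², x = 87.5 mm, Ī = 20 097 656 mm⁴.
Hole 1 (subtracted): ⌀22, A = 380.133 mm², x = 35 mm, Ī = 11 499 mm⁴.
Hole 2 (subtracted): ⌀22, A = 380.133 mm², x = 70 mm, Ī = 11 499 mm⁴.
Hole 3 (subtracted): ⌀22, A = 380.133 mm², x = 105 mm, Ī = 11 499 mm⁴.
Hole 4 (subtracted): ⌀22, A = 380.133 mm², x = 140 mm, Ī = 11 499 mm⁴.
By symmetry the centroid is at mid-width, x̄ = 87.5 mm.
Transfer each piece to the vertical centroidal axis using Ī + A·d² with d = x − 87.5:
  plate: d = 0 mm → contributes +20 097 656 mm⁴
  hole 1: d = -52.5 mm → contributes −1 059 240 mm⁴
  hole 2: d = -17.5 mm → contributes −127 915 mm⁴
  hole 3: d = 17.5 mm → contributes −127 915 mm⁴
  hole 4: d = 52.5 mm → contributes −1 059 240 mm⁴
Total I = 17 723 347 mm⁴.

I_y ≈ 1.772 × 10⁷ mm⁴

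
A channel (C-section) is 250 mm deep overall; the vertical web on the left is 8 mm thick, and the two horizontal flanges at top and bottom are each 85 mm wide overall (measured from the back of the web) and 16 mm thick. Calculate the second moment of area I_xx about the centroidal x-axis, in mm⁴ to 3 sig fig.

I_xx ≈ 4.42 × 10⁷ mm⁴

Treat the section as a set of non-overlapping primitives; coordinates are from the bounding-box lower-left.
Web: 8 × 250, A = 2 000 mm², y = 125 mm, Ī = 10 416 667 mm⁴.
Top flange (beyond web): 77 × 16, A = 1 232 mm², y = 242 mm, Ī = 26 283 mm⁴.
Bottom flange (beyond web): 77 × 16, A = 1 232 mm², y = 8 mm, Ī = 26 283 mm⁴.
By symmetry the centroid is at mid-height, ȳ = 125 mm.
Transfer each piece to the centroidal x-axis using Ī + A·d² with d = y − 125:
  web: d = 0 mm → contributes +10 416 667 mm⁴
  top flange (beyond web): d = 117 mm → contributes +16 891 131 mm⁴
  bottom flange (beyond web): d = -117 mm → contributes +16 891 131 mm⁴
Total I = 44 198 928 mm⁴.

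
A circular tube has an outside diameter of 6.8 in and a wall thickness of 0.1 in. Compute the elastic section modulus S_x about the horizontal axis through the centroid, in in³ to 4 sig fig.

Treat the section as a set of non-overlapping primitives; coordinates are from the bounding-box lower-left.
Outer circle: ⌀6.8, A = 36.3168 in², y = 3.4 in, Ī = 104.956 in⁴.
Bore (subtracted): ⌀6.6, A = 34.2119 in², y = 3.4 in, Ī = 93.142 in⁴.
By symmetry the centroid is at mid-height, ȳ = 3.4 in.
All pieces are centred on the horizontal axis through the centroid, so I = ΣĪ (holes subtracted) = 11.8136 in⁴.
Extreme fibre distance c = 3.4 in; S = I/c = 3.47458 in³.

S_x ≈ 3.475 in³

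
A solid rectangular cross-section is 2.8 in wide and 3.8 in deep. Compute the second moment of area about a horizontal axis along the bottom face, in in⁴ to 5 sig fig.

The section: 2.8 × 3.8, A = 10.64 in², y = 1.9 in, Ī = 12.80347 in⁴.
Transfer it to a horizontal axis along the bottom face using Ī + A·d² with d = y − 0:
  the section: d = 1.9 in → contributes +51.21387 in⁴
Total I = 51.21387 in⁴.

I_base ≈ 51.214 in⁴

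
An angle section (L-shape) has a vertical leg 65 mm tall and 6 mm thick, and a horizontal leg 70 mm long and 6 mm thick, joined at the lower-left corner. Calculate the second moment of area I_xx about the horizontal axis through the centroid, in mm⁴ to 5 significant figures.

Break the section into simple shapes (no overlaps), measuring from the bottom-left corner of the bounding box.
Vertical leg: 6 × 65, A = 390 mm², y = 32.5 mm, Ī = 137312.5 mm⁴.
Horizontal leg (remainder): 64 × 6, A = 384 mm², y = 3 mm, Ī = 1 152 mm⁴.
Centroid: ȳ = ΣA·y / ΣA = 17.86434 mm.
Transfer each piece to the horizontal axis through the centroid using Ī + A·d² with d = y − 17.86434:
  vertical leg: d = 14.63566 mm → contributes +220851.5 mm⁴
  horizontal leg (remainder): d = -14.86434 mm → contributes +85996.28 mm⁴
Total I = 306847.8 mm⁴.

I_xx ≈ 3.0685 × 10⁵ mm⁴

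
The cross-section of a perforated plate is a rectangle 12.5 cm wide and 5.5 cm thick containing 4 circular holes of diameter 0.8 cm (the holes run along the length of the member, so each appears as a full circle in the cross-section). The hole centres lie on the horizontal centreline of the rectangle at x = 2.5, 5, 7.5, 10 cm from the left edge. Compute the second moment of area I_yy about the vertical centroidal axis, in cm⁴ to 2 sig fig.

I_yy ≈ 880 cm⁴

Decompose the section into non-overlapping parts with the origin at the bottom-left of its bounding rectangle.
Plate: 12.5 × 5.5, A = 68.75 cm², x = 6.25 cm, Ī = 895.2 cm⁴.
Hole 1 (subtracted): ⌀0.8, A = 0.5027 cm², x = 2.5 cm, Ī = 0.02011 cm⁴.
Hole 2 (subtracted): ⌀0.8, A = 0.5027 cm², x = 5 cm, Ī = 0.02011 cm⁴.
Hole 3 (subtracted): ⌀0.8, A = 0.5027 cm², x = 7.5 cm, Ī = 0.02011 cm⁴.
Hole 4 (subtracted): ⌀0.8, A = 0.5027 cm², x = 10 cm, Ī = 0.02011 cm⁴.
By symmetry the centroid is at mid-width, x̄ = 6.25 cm.
Transfer each piece to the vertical centroidal axis using Ī + A·d² with d = x − 6.25:
  plate: d = 0 cm → contributes +895.2 cm⁴
  hole 1: d = -3.75 cm → contributes −7.089 cm⁴
  hole 2: d = -1.25 cm → contributes −0.8055 cm⁴
  hole 3: d = 1.25 cm → contributes −0.8055 cm⁴
  hole 4: d = 3.75 cm → contributes −7.089 cm⁴
Total I = 879.4 cm⁴.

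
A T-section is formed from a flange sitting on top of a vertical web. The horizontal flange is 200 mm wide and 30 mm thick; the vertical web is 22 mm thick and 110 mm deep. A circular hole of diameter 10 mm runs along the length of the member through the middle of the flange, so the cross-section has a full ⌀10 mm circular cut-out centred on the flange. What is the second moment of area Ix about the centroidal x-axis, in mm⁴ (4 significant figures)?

Treat the section as a set of non-overlapping primitives; coordinates are from the bounding-box lower-left.
Flange: 200 × 30, A = 6 000 mm², y = 125 mm, Ī = 450 000 mm⁴.
Web: 22 × 110, A = 2 420 mm², y = 55 mm, Ī = 2 440 167 mm⁴.
Hole (subtracted): ⌀10, A = 78.5398 mm², y = 125 mm, Ī = 490.874 mm⁴.
Centroid: ȳ = ΣA·y / ΣA = 104.692 mm.
Transfer each piece to the centroidal x-axis using Ī + A·d² with d = y − 104.692:
  flange: d = 20.3082 mm → contributes +2 924 537 mm⁴
  web: d = -49.6918 mm → contributes +8 415 813 mm⁴
  hole: d = 20.3082 mm → contributes −32882.5 mm⁴
Total I = 11 307 468 mm⁴.

Ix ≈ 1.131 × 10⁷ mm⁴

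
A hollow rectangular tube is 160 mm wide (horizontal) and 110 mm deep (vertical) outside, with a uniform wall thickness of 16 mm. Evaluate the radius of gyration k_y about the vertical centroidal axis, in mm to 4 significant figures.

k_y ≈ 56.04 mm

Treat the section as a set of non-overlapping primitives; coordinates are from the bounding-box lower-left.
Outer rectangle: 160 × 110, A = 17 600 mm², x = 80 mm, Ī = 37 546 667 mm⁴.
Inner void (subtracted): 128 × 78, A = 9 984 mm², x = 80 mm, Ī = 13 631 488 mm⁴.
By symmetry the centroid is at mid-width, x̄ = 80 mm.
All pieces are centred on the vertical centroidal axis, so I = ΣĪ (holes subtracted) = 23 915 179 mm⁴.
Radius of gyration: k = √(I/A) = √(23 915 179 / 7 616) = 56.0368 mm.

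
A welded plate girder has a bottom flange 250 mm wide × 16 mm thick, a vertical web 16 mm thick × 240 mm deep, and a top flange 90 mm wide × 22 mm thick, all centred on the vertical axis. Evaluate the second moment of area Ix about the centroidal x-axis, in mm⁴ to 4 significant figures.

Ix ≈ 1.116 × 10⁸ mm⁴

Decompose the section into non-overlapping parts with the origin at the bottom-left of its bounding rectangle.
Bottom plate: 250 × 16, A = 4 000 mm², y = 8 mm, Ī = 85333.3 mm⁴.
Web plate: 16 × 240, A = 3 840 mm², y = 136 mm, Ī = 18 432 000 mm⁴.
Top plate: 90 × 22, A = 1 980 mm², y = 267 mm, Ī = 79 860 mm⁴.
Centroid: ȳ = ΣA·y / ΣA = 110.275 mm.
Transfer each piece to the centroidal x-axis using Ī + A·d² with d = y − 110.275:
  bottom plate: d = -102.275 mm → contributes +41 925 994 mm⁴
  web plate: d = 25.7251 mm → contributes +20 973 228 mm⁴
  top plate: d = 156.725 mm → contributes +48 714 088 mm⁴
Total I = 111 613 311 mm⁴.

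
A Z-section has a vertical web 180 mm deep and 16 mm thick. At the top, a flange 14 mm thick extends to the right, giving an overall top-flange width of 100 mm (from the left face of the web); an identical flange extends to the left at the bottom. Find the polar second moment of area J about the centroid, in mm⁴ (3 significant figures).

J ≈ 3.13 × 10⁷ mm⁴

Treat the section as a set of non-overlapping primitives; coordinates are from the bounding-box lower-left.
Web: 16 × 180, A = 2 880 mm², y = 90 mm, Ī = 7 776 000 mm⁴.
Top flange (beyond web): 84 × 14, A = 1 176 mm², y = 173 mm, Ī = 19 208 mm⁴.
Bottom flange (beyond web): 84 × 14, A = 1 176 mm², y = 7 mm, Ī = 19 208 mm⁴.
Centroid: ȳ = ΣA·y / ΣA = 90 mm.
Transfer each piece to the centroidal x-axis using Ī + A·d² with d = y − 90:
  web: d = 0 mm → contributes +7 776 000 mm⁴
  top flange (beyond web): d = 83 mm → contributes +8 120 672 mm⁴
  bottom flange (beyond web): d = -83 mm → contributes +8 120 672 mm⁴
Total I = 24 017 344 mm⁴.
For the y-axis: x̄ = 92 mm.
Repeating about the centroidal y-axis gives I_y = 7 324 416 mm⁴.
Polar second moment: J = I_x + I_y = 31 341 760 mm⁴.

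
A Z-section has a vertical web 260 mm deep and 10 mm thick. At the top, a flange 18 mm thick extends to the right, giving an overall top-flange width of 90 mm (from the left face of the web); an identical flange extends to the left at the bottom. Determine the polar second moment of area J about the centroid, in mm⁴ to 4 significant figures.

J ≈ 6.428 × 10⁷ mm⁴

Break the section into simple shapes (no overlaps), measuring from the bottom-left corner of the bounding box.
Web: 10 × 260, A = 2 600 mm², y = 130 mm, Ī = 14 646 667 mm⁴.
Top flange (beyond web): 80 × 18, A = 1 440 mm², y = 251 mm, Ī = 38 880 mm⁴.
Bottom flange (beyond web): 80 × 18, A = 1 440 mm², y = 9 mm, Ī = 38 880 mm⁴.
Centroid: ȳ = ΣA·y / ΣA = 130 mm.
Transfer each piece to the centroidal x-axis using Ī + A·d² with d = y − 130:
  web: d = 0 mm → contributes +14 646 667 mm⁴
  top flange (beyond web): d = 121 mm → contributes +21 121 920 mm⁴
  bottom flange (beyond web): d = -121 mm → contributes +21 121 920 mm⁴
Total I = 56 890 507 mm⁴.
For the y-axis: x̄ = 85 mm.
Repeating about the centroidal y-axis gives I_y = 7 389 667 mm⁴.
Polar second moment: J = I_x + I_y = 64 280 173 mm⁴.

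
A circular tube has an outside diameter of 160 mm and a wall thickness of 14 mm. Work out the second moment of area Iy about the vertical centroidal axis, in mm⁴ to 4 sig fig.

Iy ≈ 1.727 × 10⁷ mm⁴

Treat the section as a set of non-overlapping primitives; coordinates are from the bounding-box lower-left.
Outer circle: ⌀160, A = 20106.2 mm², x = 80 mm, Ī = 32 169 909 mm⁴.
Bore (subtracted): ⌀132, A = 13684.8 mm², x = 80 mm, Ī = 14 902 723 mm⁴.
By symmetry the centroid is at mid-width, x̄ = 80 mm.
All pieces are centred on the vertical centroidal axis, so I = ΣĪ (holes subtracted) = 17 267 186 mm⁴.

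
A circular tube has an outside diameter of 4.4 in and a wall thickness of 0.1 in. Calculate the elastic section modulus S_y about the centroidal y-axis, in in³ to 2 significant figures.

S_y ≈ 1.4 in³

Treat the section as a set of non-overlapping primitives; coordinates are from the bounding-box lower-left.
Outer circle: ⌀4.4, A = 15.21 in², x = 2.2 in, Ī = 18.4 in⁴.
Bore (subtracted): ⌀4.2, A = 13.85 in², x = 2.2 in, Ī = 15.27 in⁴.
By symmetry the centroid is at mid-width, x̄ = 2.2 in.
All pieces are centred on the centroidal y-axis, so I = ΣĪ (holes subtracted) = 3.124 in⁴.
Extreme fibre distance c = 2.2 in; S = I/c = 1.42 in³.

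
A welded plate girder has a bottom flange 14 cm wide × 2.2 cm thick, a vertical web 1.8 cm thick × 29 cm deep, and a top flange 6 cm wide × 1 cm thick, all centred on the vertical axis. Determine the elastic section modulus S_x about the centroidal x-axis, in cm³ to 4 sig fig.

S_x ≈ 543.2 cm³

Decompose the section into non-overlapping parts with the origin at the bottom-left of its bounding rectangle.
Bottom plate: 14 × 2.2, A = 30.8 cm², y = 1.1 cm, Ī = 12.4227 cm⁴.
Web plate: 1.8 × 29, A = 52.2 cm², y = 16.7 cm, Ī = 3658.35 cm⁴.
Top plate: 6 × 1, A = 6 cm², y = 31.7 cm, Ī = 0.5 cm⁴.
Centroid: ȳ = ΣA·y / ΣA = 12.3126 cm.
Transfer each piece to the centroidal x-axis using Ī + A·d² with d = y − 12.3126:
  bottom plate: d = -11.2126 cm → contributes +3884.66 cm⁴
  web plate: d = 4.38742 cm → contributes +4663.17 cm⁴
  top plate: d = 19.3874 cm → contributes +2255.73 cm⁴
Total I = 10803.6 cm⁴.
Extreme fibre distance c = 19.8874 cm; S = I/c = 543.236 cm³.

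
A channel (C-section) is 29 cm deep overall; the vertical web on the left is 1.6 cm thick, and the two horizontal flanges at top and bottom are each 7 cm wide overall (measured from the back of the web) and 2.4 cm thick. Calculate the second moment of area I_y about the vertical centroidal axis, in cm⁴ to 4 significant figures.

I_y ≈ 276.6 cm⁴

Break the section into simple shapes (no overlaps), measuring from the bottom-left corner of the bounding box.
Web: 1.6 × 29, A = 46.4 cm², x = 0.8 cm, Ī = 9.89867 cm⁴.
Top flange (beyond web): 5.4 × 2.4, A = 12.96 cm², x = 4.3 cm, Ī = 31.4928 cm⁴.
Bottom flange (beyond web): 5.4 × 2.4, A = 12.96 cm², x = 4.3 cm, Ī = 31.4928 cm⁴.
Centroid: x̄ = ΣA·x / ΣA = 2.05442 cm.
Transfer each piece to the vertical centroidal axis using Ī + A·d² with d = x − 2.05442:
  web: d = -1.25442 cm → contributes +82.9128 cm⁴
  top flange (beyond web): d = 2.24558 cm → contributes +96.845 cm⁴
  bottom flange (beyond web): d = 2.24558 cm → contributes +96.845 cm⁴
Total I = 276.603 cm⁴.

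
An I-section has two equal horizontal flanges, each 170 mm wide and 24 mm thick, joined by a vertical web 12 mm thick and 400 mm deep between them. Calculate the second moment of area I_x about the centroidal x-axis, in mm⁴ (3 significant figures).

I_x ≈ 4.31 × 10⁸ mm⁴

Split into non-overlapping primitives; take the origin at the lower-left of the bounding box.
Bottom flange: 170 × 24, A = 4 080 mm², y = 12 mm, Ī = 195 840 mm⁴.
Web: 12 × 400, A = 4 800 mm², y = 224 mm, Ī = 64 000 000 mm⁴.
Top flange: 170 × 24, A = 4 080 mm², y = 436 mm, Ī = 195 840 mm⁴.
By symmetry the centroid is at mid-height, ȳ = 224 mm.
Transfer each piece to the centroidal x-axis using Ī + A·d² with d = y − 224:
  bottom flange: d = -212 mm → contributes +183 567 360 mm⁴
  web: d = 0 mm → contributes +64 000 000 mm⁴
  top flange: d = 212 mm → contributes +183 567 360 mm⁴
Total I = 431 134 720 mm⁴.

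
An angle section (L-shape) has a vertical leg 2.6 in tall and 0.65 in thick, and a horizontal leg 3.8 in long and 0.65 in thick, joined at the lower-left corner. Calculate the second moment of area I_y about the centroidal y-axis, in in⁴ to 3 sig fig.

Decompose the section into non-overlapping parts with the origin at the bottom-left of its bounding rectangle.
Vertical leg: 0.65 × 2.6, A = 1.69 in², x = 0.325 in, Ī = 0.059502 in⁴.
Horizontal leg (remainder): 3.15 × 0.65, A = 2.0475 in², x = 2.225 in, Ī = 1.693 in⁴.
Centroid: x̄ = ΣA·x / ΣA = 1.3659 in.
Transfer each piece to the centroidal y-axis using Ī + A·d² with d = x − 1.3659:
  vertical leg: d = -1.0409 in → contributes +1.8905 in⁴
  horizontal leg (remainder): d = 0.85913 in → contributes +3.2043 in⁴
Total I = 5.0948 in⁴.

I_y ≈ 5.09 in⁴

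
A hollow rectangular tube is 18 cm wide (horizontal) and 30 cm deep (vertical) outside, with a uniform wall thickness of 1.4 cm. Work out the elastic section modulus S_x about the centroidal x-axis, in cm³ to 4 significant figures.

Treat the section as a set of non-overlapping primitives; coordinates are from the bounding-box lower-left.
Outer rectangle: 18 × 30, A = 540 cm², y = 15 cm, Ī = 40 500 cm⁴.
Inner void (subtracted): 15.2 × 27.2, A = 413.44 cm², y = 15 cm, Ī = 25 490 cm⁴.
By symmetry the centroid is at mid-height, ȳ = 15 cm.
All pieces are centred on the centroidal x-axis, so I = ΣĪ (holes subtracted) = 15 010 cm⁴.
Extreme fibre distance c = 15 cm; S = I/c = 1000.67 cm³.

S_x ≈ 1001 cm³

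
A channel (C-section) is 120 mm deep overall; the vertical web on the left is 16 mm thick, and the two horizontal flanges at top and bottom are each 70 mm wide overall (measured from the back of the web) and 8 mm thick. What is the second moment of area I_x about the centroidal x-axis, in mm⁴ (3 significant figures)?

Decompose the section into non-overlapping parts with the origin at the bottom-left of its bounding rectangle.
Web: 16 × 120, A = 1 920 mm², y = 60 mm, Ī = 2 304 000 mm⁴.
Top flange (beyond web): 54 × 8, A = 432 mm², y = 116 mm, Ī = 2 304 mm⁴.
Bottom flange (beyond web): 54 × 8, A = 432 mm², y = 4 mm, Ī = 2 304 mm⁴.
By symmetry the centroid is at mid-height, ȳ = 60 mm.
Transfer each piece to the centroidal x-axis using Ī + A·d² with d = y − 60:
  web: d = 0 mm → contributes +2 304 000 mm⁴
  top flange (beyond web): d = 56 mm → contributes +1 357 056 mm⁴
  bottom flange (beyond web): d = -56 mm → contributes +1 357 056 mm⁴
Total I = 5 018 112 mm⁴.

I_x ≈ 5.02 × 10⁶ mm⁴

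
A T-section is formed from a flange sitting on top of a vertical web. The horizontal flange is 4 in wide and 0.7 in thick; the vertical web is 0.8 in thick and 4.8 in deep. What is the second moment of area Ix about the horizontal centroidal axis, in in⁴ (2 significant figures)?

Decompose the section into non-overlapping parts with the origin at the bottom-left of its bounding rectangle.
Flange: 4 × 0.7, A = 2.8 in², y = 5.15 in, Ī = 0.1143 in⁴.
Web: 0.8 × 4.8, A = 3.84 in², y = 2.4 in, Ī = 7.373 in⁴.
Centroid: ȳ = ΣA·y / ΣA = 3.56 in.
Transfer each piece to the horizontal centroidal axis using Ī + A·d² with d = y − 3.56:
  flange: d = 1.59 in → contributes +7.196 in⁴
  web: d = -1.16 in → contributes +12.54 in⁴
Total I = 19.73 in⁴.

Ix ≈ 20 in⁴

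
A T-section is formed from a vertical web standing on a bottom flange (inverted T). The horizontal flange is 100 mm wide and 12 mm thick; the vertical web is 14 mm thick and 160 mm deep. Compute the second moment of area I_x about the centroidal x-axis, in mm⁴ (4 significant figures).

Split into non-overlapping primitives; take the origin at the lower-left of the bounding box.
Flange: 100 × 12, A = 1 200 mm², y = 6 mm, Ī = 14 400 mm⁴.
Web: 14 × 160, A = 2 240 mm², y = 92 mm, Ī = 4 778 667 mm⁴.
Centroid: ȳ = ΣA·y / ΣA = 62 mm.
Transfer each piece to the centroidal x-axis using Ī + A·d² with d = y − 62:
  flange: d = -56 mm → contributes +3 777 600 mm⁴
  web: d = 30 mm → contributes +6 794 667 mm⁴
Total I = 10 572 267 mm⁴.

I_x ≈ 1.057 × 10⁷ mm⁴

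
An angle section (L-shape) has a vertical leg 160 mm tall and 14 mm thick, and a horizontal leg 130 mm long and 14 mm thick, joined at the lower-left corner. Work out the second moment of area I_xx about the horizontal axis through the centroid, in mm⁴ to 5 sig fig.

I_xx ≈ 9.8222 × 10⁶ mm⁴

Treat the section as a set of non-overlapping primitives; coordinates are from the bounding-box lower-left.
Vertical leg: 14 × 160, A = 2 240 mm², y = 80 mm, Ī = 4 778 667 mm⁴.
Horizontal leg (remainder): 116 × 14, A = 1 624 mm², y = 7 mm, Ī = 26525.33 mm⁴.
Centroid: ȳ = ΣA·y / ΣA = 49.31884 mm.
Transfer each piece to the horizontal axis through the centroid using Ī + A·d² with d = y − 49.31884:
  vertical leg: d = 30.68116 mm → contributes +6 887 254 mm⁴
  horizontal leg (remainder): d = -42.31884 mm → contributes +2 934 921 mm⁴
Total I = 9 822 175 mm⁴.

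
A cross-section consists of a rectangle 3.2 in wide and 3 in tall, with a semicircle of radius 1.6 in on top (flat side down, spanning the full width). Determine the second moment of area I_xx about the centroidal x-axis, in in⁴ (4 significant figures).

Decompose the section into non-overlapping parts with the origin at the bottom-left of its bounding rectangle.
Rectangular body: 3.2 × 3, A = 9.6 in², y = 1.5 in, Ī = 7.2 in⁴.
Semicircular cap: semicircle r = 1.6, A = 4.02124 in², y = 3.67906 in, Ī = 0.719303 in⁴.
Centroid: ȳ = ΣA·y / ΣA = 2.1433 in.
Transfer each piece to the centroidal x-axis using Ī + A·d² with d = y − 2.1433:
  rectangular body: d = -0.643299 in → contributes +11.1728 in⁴
  semicircular cap: d = 1.53576 in → contributes +10.2037 in⁴
Total I = 21.3765 in⁴.

I_xx ≈ 21.38 in⁴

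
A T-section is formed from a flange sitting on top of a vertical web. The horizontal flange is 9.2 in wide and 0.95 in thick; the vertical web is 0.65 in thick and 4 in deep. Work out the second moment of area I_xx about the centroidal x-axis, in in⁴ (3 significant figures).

Decompose the section into non-overlapping parts with the origin at the bottom-left of its bounding rectangle.
Flange: 9.2 × 0.95, A = 8.74 in², y = 4.475 in, Ī = 0.65732 in⁴.
Web: 0.65 × 4, A = 2.6 in², y = 2 in, Ī = 3.4667 in⁴.
Centroid: ȳ = ΣA·y / ΣA = 3.9075 in.
Transfer each piece to the centroidal x-axis using Ī + A·d² with d = y − 3.9075:
  flange: d = 0.56746 in → contributes +3.4717 in⁴
  web: d = -1.9075 in → contributes +12.927 in⁴
Total I = 16.399 in⁴.

I_xx ≈ 16.4 in⁴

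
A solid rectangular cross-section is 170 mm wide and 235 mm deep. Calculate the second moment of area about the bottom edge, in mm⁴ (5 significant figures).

The section: 170 × 235, A = 39 950 mm², y = 117.5 mm, Ī = 183 853 229 mm⁴.
Transfer it to a horizontal axis along the bottom face using Ī + A·d² with d = y − 0:
  the section: d = 117.5 mm → contributes +735 412 917 mm⁴
Total I = 735 412 917 mm⁴.

I_base ≈ 7.3541 × 10⁸ mm⁴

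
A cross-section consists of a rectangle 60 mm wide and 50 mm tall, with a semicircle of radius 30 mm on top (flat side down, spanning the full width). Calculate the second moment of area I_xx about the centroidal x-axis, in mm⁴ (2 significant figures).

I_xx ≈ 2.1 × 10⁶ mm⁴

Split into non-overlapping primitives; take the origin at the lower-left of the bounding box.
Rectangular body: 60 × 50, A = 3 000 mm², y = 25 mm, Ī = 625 000 mm⁴.
Semicircular cap: semicircle r = 30, A = 1 414 mm², y = 62.73 mm, Ī = 88 903 mm⁴.
Centroid: ȳ = ΣA·y / ΣA = 37.09 mm.
Transfer each piece to the centroidal x-axis using Ī + A·d² with d = y − 37.09:
  rectangular body: d = -12.09 mm → contributes +1 063 193 mm⁴
  semicircular cap: d = 25.65 mm → contributes +1 018 779 mm⁴
Total I = 2 081 972 mm⁴.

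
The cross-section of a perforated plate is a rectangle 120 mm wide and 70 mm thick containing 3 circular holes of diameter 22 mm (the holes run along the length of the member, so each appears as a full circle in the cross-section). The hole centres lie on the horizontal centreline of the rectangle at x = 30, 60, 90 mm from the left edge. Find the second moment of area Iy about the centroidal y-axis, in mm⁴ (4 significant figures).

Iy ≈ 9.361 × 10⁶ mm⁴

Split into non-overlapping primitives; take the origin at the lower-left of the bounding box.
Plate: 120 × 70, A = 8 400 mm², x = 60 mm, Ī = 10 080 000 mm⁴.
Hole 1 (subtracted): ⌀22, A = 380.133 mm², x = 30 mm, Ī = 11 499 mm⁴.
Hole 2 (subtracted): ⌀22, A = 380.133 mm², x = 60 mm, Ī = 11 499 mm⁴.
Hole 3 (subtracted): ⌀22, A = 380.133 mm², x = 90 mm, Ī = 11 499 mm⁴.
By symmetry the centroid is at mid-width, x̄ = 60 mm.
Transfer each piece to the centroidal y-axis using Ī + A·d² with d = x − 60:
  plate: d = 0 mm → contributes +10 080 000 mm⁴
  hole 1: d = -30 mm → contributes −353 618 mm⁴
  hole 2: d = 0 mm → contributes −11 499 mm⁴
  hole 3: d = 30 mm → contributes −353 618 mm⁴
Total I = 9 361 264 mm⁴.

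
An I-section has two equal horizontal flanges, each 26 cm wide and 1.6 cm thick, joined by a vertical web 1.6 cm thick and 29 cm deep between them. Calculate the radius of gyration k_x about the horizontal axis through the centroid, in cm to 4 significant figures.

k_x ≈ 13.25 cm

Break the section into simple shapes (no overlaps), measuring from the bottom-left corner of the bounding box.
Bottom flange: 26 × 1.6, A = 41.6 cm², y = 0.8 cm, Ī = 8.87467 cm⁴.
Web: 1.6 × 29, A = 46.4 cm², y = 16.1 cm, Ī = 3251.87 cm⁴.
Top flange: 26 × 1.6, A = 41.6 cm², y = 31.4 cm, Ī = 8.87467 cm⁴.
By symmetry the centroid is at mid-height, ȳ = 16.1 cm.
Transfer each piece to the horizontal axis through the centroid using Ī + A·d² with d = y − 16.1:
  bottom flange: d = -15.3 cm → contributes +9747.02 cm⁴
  web: d = 0 cm → contributes +3251.87 cm⁴
  top flange: d = 15.3 cm → contributes +9747.02 cm⁴
Total I = 22745.9 cm⁴.
Radius of gyration: k = √(I/A) = √(22745.9 / 129.6) = 13.248 cm.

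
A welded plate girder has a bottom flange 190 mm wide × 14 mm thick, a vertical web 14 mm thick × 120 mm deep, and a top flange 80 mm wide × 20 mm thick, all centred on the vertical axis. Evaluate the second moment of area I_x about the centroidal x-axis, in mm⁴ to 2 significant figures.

I_x ≈ 2.1 × 10⁷ mm⁴

Split into non-overlapping primitives; take the origin at the lower-left of the bounding box.
Bottom plate: 190 × 14, A = 2 660 mm², y = 7 mm, Ī = 43 447 mm⁴.
Web plate: 14 × 120, A = 1 680 mm², y = 74 mm, Ī = 2 016 000 mm⁴.
Top plate: 80 × 20, A = 1 600 mm², y = 144 mm, Ī = 53 333 mm⁴.
Centroid: ȳ = ΣA·y / ΣA = 62.85 mm.
Transfer each piece to the centroidal x-axis using Ī + A·d² with d = y − 62.85:
  bottom plate: d = -55.85 mm → contributes +8 341 129 mm⁴
  web plate: d = 11.15 mm → contributes +2 224 792 mm⁴
  top plate: d = 81.15 mm → contributes +10 589 368 mm⁴
Total I = 21 155 290 mm⁴.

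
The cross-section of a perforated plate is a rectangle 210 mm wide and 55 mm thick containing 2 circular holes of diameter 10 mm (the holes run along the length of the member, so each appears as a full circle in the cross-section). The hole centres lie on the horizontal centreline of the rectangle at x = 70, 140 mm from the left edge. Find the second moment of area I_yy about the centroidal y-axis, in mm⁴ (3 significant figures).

Treat the section as a set of non-overlapping primitives; coordinates are from the bounding-box lower-left.
Plate: 210 × 55, A = 11 550 mm², x = 105 mm, Ī = 42 446 250 mm⁴.
Hole 1 (subtracted): ⌀10, A = 78.54 mm², x = 70 mm, Ī = 490.87 mm⁴.
Hole 2 (subtracted): ⌀10, A = 78.54 mm², x = 140 mm, Ī = 490.87 mm⁴.
By symmetry the centroid is at mid-width, x̄ = 105 mm.
Transfer each piece to the centroidal y-axis using Ī + A·d² with d = x − 105:
  plate: d = 0 mm → contributes +42 446 250 mm⁴
  hole 1: d = -35 mm → contributes −96 702 mm⁴
  hole 2: d = 35 mm → contributes −96 702 mm⁴
Total I = 42 252 846 mm⁴.

I_yy ≈ 4.23 × 10⁷ mm⁴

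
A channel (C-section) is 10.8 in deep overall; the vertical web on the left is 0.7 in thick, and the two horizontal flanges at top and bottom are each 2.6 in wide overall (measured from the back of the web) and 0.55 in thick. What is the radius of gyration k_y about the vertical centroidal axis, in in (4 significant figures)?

Decompose the section into non-overlapping parts with the origin at the bottom-left of its bounding rectangle.
Web: 0.7 × 10.8, A = 7.56 in², x = 0.35 in, Ī = 0.3087 in⁴.
Top flange (beyond web): 1.9 × 0.55, A = 1.045 in², x = 1.65 in, Ī = 0.314371 in⁴.
Bottom flange (beyond web): 1.9 × 0.55, A = 1.045 in², x = 1.65 in, Ī = 0.314371 in⁴.
Centroid: x̄ = ΣA·x / ΣA = 0.631554 in.
Transfer each piece to the vertical centroidal axis using Ī + A·d² with d = x − 0.631554:
  web: d = -0.281554 in → contributes +0.908003 in⁴
  top flange (beyond web): d = 1.01845 in → contributes +1.39828 in⁴
  bottom flange (beyond web): d = 1.01845 in → contributes +1.39828 in⁴
Total I = 3.70456 in⁴.
Radius of gyration: k = √(I/A) = √(3.70456 / 9.65) = 0.61959 in.

k_y ≈ 0.6196 in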